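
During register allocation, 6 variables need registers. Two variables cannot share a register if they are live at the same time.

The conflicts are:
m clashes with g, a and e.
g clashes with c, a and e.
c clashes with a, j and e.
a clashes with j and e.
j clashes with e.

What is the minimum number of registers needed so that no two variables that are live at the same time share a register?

m, g, a, e are mutually in conflict, so at least 4 registers are needed.
4 registers suffice: register 1 → {a}; register 2 → {e}; register 3 → {m, c}; register 4 → {g, j}. Every pair that conflicts lands in different registers.

4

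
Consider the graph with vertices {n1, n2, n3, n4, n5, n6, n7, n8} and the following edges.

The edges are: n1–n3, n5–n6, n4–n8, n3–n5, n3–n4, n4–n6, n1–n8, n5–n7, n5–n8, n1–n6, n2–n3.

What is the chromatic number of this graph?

n4 and n6 are adjacent, so at least 2 colors are needed.
2 colors suffice: n1=red, n2=red, n3=blue, n4=red, n5=red, n6=blue, n7=blue, n8=blue. Each edge has distinct colors on its endpoints.

2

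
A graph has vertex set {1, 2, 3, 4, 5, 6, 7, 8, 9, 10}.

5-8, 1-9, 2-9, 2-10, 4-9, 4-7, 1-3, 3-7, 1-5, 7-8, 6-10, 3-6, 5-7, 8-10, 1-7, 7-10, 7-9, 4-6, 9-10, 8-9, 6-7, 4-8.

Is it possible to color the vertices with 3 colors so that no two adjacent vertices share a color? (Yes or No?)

7, 8, 9, 10 are mutually adjacent (a clique of size 4), so at least 4 colors are needed.
So 3 colors are not enough.

No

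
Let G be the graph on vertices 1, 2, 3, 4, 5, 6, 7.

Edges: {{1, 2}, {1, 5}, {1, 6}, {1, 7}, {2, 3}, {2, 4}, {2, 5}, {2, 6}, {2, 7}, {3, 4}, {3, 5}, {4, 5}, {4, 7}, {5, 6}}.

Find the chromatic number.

4

2, 3, 4, 5 are pairwise adjacent (a clique of size 4), so at least 4 colors are needed.
4 colors suffice: 1=green, 2=red, 3=yellow, 4=green, 5=blue, 6=yellow, 7=blue. Each edge has distinct colors on its endpoints.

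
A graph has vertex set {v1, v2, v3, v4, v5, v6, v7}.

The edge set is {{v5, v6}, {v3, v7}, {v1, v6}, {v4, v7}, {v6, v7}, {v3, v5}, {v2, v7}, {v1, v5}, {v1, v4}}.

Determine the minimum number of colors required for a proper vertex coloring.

v1, v5, v6 are pairwise adjacent, so at least 3 colors are needed.
3 colors suffice: v1=blue, v2=blue, v3=blue, v4=green, v5=red, v6=green, v7=red. Every edge joins two different colors.

3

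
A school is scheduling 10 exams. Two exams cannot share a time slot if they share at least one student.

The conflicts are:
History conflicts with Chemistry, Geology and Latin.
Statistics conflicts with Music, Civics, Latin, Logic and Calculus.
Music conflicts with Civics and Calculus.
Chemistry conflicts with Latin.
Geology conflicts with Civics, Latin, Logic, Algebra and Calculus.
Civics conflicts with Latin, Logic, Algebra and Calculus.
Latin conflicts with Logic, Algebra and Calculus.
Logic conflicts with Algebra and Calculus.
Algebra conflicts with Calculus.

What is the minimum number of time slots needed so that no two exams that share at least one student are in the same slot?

Geology, Civics, Latin, Logic, Algebra, Calculus pairwise conflict, so at least 6 time slots are needed.
6 time slots suffice: time slot 1 → {Music, Latin}; time slot 2 → {History, Civics}; time slot 3 → {Chemistry, Calculus}; time slot 4 → {Statistics, Geology}; time slot 5 → {Logic}; time slot 6 → {Algebra}. No two conflicting exams share a time slot.

6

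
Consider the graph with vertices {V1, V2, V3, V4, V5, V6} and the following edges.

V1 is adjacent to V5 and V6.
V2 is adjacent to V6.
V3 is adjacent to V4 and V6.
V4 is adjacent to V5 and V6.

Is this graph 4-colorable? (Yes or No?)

The chromatic number is 3. V3, V4, V6 are pairwise adjacent, so at least 3 colors are needed.
3 colors suffice: color 1 → {V5, V6}; color 2 → {V1, V2, V4}; color 3 → {V3}.
Since 4 ≥ 3, a proper 4-coloring certainly exists.

Yes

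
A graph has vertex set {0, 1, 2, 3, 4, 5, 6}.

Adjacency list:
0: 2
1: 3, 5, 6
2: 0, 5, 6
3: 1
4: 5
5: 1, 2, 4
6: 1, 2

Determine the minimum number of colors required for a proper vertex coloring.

4 and 5 are adjacent, so at least 2 colors are needed.
2 colors suffice: color a → {0, 3, 5, 6}; color b → {1, 2, 4}. No two adjacent vertices share a color.

2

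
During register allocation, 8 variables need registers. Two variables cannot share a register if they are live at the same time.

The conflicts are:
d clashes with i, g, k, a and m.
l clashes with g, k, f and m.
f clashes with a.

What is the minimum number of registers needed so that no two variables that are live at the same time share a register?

3

The cycle a-d-g-l-f-a has odd length 5, so it cannot be 2-colored; at least 3 registers are needed.
3 registers suffice: register 1 → {d, l}; register 2 → {i, g, k, a, m}; register 3 → {f}. No two conflicting variables share a register.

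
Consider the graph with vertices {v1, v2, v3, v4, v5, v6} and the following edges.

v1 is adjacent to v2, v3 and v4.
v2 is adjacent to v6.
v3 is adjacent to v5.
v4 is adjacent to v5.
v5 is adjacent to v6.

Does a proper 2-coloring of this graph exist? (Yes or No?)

No

The cycle v6-v5-v4-v1-v2-v6 has odd length 5, so it cannot be 2-colored; at least 3 colors are needed.
So 2 colors are not enough.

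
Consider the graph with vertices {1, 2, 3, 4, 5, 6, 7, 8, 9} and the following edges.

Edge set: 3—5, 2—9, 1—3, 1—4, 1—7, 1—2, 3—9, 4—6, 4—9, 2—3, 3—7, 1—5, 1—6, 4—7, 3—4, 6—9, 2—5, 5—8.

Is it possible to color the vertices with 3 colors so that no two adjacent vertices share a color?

1, 3, 4, 7 are pairwise adjacent (a clique of size 4), so at least 4 colors are needed.
So 3 colors are not enough.

No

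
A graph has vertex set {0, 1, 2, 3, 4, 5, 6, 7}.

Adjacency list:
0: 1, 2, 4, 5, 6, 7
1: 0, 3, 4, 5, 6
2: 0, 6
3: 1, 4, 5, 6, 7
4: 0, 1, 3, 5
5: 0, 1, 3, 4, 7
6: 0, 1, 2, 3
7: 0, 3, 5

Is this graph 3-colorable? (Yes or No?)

1, 3, 4, 5 are mutually adjacent (a clique of size 4), so at least 4 colors are needed.
So 3 colors are not enough.

No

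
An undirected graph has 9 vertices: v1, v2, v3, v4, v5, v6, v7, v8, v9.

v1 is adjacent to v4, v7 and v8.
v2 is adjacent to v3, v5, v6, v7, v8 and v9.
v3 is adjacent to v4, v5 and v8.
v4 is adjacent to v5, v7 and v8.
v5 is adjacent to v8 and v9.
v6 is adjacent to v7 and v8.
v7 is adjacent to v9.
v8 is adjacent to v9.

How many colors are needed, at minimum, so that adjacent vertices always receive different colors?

v2, v3, v5, v8 are mutually adjacent (a clique of size 4), so at least 4 colors are needed.
4 colors suffice: v1=3, v2=2, v3=4, v4=2, v5=3, v6=3, v7=1, v8=1, v9=4. Each edge has distinct colors on its endpoints.

4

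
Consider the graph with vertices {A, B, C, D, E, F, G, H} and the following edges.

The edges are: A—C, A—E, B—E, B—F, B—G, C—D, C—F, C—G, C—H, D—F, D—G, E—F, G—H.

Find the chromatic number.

3

C, G, H are mutually adjacent, so at least 3 colors are needed.
A valid assignment using 3 colors: A=2, B=3, C=1, D=3, E=1, F=2, G=2, H=3. Every edge joins two different colors.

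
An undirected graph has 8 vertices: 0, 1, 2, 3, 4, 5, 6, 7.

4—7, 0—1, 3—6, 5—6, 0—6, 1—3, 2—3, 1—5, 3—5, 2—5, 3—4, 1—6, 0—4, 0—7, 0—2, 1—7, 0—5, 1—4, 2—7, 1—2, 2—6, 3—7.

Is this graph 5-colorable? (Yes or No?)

Yes

The chromatic number is 5. 0, 1, 2, 5, 6 are mutually adjacent (a clique of size 5), so at least 5 colors are needed.
5 colors suffice: 0=green, 1=red, 2=blue, 3=green, 4=blue, 5=yellow, 6=purple, 7=yellow.
That is already a proper 5-coloring.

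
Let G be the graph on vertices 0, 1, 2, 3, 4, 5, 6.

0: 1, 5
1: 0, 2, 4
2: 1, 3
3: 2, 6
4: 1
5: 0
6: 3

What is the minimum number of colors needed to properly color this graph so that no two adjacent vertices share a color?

2

3 and 6 are adjacent, so at least 2 colors are needed.
2 colors suffice: color a → {1, 3, 5}; color b → {0, 2, 4, 6}. No two adjacent vertices share a color.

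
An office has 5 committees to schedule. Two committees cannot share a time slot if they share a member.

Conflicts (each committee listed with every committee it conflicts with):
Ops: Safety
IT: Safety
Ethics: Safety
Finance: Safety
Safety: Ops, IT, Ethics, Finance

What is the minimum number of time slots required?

2

IT and Safety conflict, so at least 2 time slots are needed.
2 time slots suffice: time slot 1 → {Safety}; time slot 2 → {Ops, IT, Ethics, Finance}. Each listed conflict is separated.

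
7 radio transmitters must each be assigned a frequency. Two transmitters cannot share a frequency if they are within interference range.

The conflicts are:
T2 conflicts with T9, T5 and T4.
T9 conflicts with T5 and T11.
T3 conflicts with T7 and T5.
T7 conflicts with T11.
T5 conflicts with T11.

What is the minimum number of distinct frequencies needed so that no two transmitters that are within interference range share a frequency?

3

T2, T9, T5 all conflict with each other, so at least 3 frequencies are needed.
A valid assignment using 3 frequencies: T2=3, T9=2, T3=2, T7=1, T5=1, T11=3, T4=1. Every pair that conflicts lands in different frequencies.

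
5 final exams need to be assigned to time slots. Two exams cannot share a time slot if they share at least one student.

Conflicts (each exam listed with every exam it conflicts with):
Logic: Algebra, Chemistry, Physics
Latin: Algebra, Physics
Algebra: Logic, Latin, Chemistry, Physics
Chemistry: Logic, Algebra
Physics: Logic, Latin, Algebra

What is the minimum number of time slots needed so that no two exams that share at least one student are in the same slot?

Latin, Algebra, Physics pairwise conflict, so at least 3 time slots are needed.
A valid assignment using 3 time slots: Logic=2, Latin=2, Algebra=1, Chemistry=3, Physics=3. Every pair that conflicts lands in different time slots.

3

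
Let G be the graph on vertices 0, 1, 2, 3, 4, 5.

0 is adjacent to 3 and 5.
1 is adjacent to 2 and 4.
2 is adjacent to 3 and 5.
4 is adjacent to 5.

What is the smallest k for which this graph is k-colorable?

2

2 and 3 are adjacent, so at least 2 colors are needed.
2 colors suffice: color a → {0, 2, 4}; color b → {1, 3, 5}. Every edge joins two different colors.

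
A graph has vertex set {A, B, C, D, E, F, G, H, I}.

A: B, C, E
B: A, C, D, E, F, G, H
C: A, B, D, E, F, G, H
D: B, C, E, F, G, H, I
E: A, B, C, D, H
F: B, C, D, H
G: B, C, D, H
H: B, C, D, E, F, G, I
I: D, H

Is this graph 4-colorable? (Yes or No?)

B, C, D, G, H are pairwise adjacent (a clique of size 5), so at least 5 colors are needed.
So 4 colors are not enough.

No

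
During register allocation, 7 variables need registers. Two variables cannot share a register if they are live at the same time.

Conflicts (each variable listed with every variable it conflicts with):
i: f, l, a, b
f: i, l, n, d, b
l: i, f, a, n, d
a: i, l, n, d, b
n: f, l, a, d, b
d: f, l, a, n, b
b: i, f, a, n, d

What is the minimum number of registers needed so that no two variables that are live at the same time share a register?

4

f, n, d, b all conflict with each other, so at least 4 registers are needed.
A valid assignment using 4 registers: i=3, f=2, l=1, a=2, n=4, d=3, b=1. Each listed conflict is separated.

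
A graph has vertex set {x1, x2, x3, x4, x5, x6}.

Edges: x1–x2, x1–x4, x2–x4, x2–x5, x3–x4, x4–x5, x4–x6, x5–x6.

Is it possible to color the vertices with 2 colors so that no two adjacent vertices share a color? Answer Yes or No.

x2, x4, x5 are pairwise adjacent, so at least 3 colors are needed.
So 2 colors are not enough.

No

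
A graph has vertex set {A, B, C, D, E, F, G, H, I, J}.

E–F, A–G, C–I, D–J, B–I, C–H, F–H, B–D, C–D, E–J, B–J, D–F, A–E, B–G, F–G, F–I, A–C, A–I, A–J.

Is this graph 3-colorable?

Yes

The chromatic number is 3. A, E, J are pairwise adjacent, so at least 3 colors are needed.
A valid assignment using 3 colors: A=red, B=red, C=green, D=blue, E=blue, F=red, G=blue, H=blue, I=blue, J=green.
That is already a proper 3-coloring.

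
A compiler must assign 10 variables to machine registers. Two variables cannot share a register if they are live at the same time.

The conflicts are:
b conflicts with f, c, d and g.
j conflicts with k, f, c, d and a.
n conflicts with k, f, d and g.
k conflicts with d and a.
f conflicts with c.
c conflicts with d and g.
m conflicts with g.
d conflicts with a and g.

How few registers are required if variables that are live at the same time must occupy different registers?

4

j, k, d, a are mutually in conflict, so at least 4 registers are needed.
4 registers suffice: register 1 → {f, m, d}; register 2 → {j, g}; register 3 → {k, c}; register 4 → {b, n, a}. Every pair that conflicts lands in different registers.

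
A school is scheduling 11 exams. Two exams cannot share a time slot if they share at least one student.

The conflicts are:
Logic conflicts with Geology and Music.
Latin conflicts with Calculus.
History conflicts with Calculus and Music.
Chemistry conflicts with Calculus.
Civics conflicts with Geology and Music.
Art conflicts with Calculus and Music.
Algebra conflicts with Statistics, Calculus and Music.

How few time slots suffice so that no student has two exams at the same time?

Civics and Music conflict, so at least 2 time slots are needed.
A valid assignment using 2 time slots: Logic=2, Latin=2, History=2, Chemistry=2, Civics=2, Art=2, Algebra=2, Statistics=1, Calculus=1, Geology=1, Music=1. No two conflicting exams share a time slot.

2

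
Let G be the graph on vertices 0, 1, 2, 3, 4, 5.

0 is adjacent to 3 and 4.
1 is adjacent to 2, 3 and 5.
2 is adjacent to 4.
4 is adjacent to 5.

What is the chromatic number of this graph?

The cycle 3-1-2-4-0-3 has odd length 5, so it cannot be 2-colored; at least 3 colors are needed.
3 colors suffice: color red → {1, 4}; color blue → {0, 2, 5}; color green → {3}. No two adjacent vertices share a color.

3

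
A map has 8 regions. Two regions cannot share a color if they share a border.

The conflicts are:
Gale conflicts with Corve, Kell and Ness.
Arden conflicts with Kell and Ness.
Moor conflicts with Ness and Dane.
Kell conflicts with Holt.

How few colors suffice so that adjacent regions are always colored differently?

2

Gale and Kell conflict, so at least 2 colors are needed.
2 colors suffice: color 1 → {Gale, Arden, Moor, Holt}; color 2 → {Corve, Kell, Ness, Dane}. Every pair that conflicts lands in different colors.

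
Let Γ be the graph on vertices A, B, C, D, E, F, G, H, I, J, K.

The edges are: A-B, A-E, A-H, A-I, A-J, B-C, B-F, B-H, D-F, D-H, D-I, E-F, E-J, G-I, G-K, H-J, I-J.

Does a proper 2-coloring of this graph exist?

No

A, I, J are pairwise adjacent, so at least 3 colors are needed.
So 2 colors are not enough.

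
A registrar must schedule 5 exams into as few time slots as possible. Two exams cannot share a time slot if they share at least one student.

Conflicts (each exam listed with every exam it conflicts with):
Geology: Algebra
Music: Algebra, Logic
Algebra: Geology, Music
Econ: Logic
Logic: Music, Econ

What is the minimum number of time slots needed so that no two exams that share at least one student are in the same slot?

Music and Algebra conflict, so at least 2 time slots are needed.
2 time slots suffice: time slot 1 → {Geology, Music, Econ}; time slot 2 → {Algebra, Logic}. Each listed conflict is separated.

2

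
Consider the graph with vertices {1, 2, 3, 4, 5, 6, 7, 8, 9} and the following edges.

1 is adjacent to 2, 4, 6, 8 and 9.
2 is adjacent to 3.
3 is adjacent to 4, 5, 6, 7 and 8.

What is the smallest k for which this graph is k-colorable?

2

3 and 5 are adjacent, so at least 2 colors are needed.
2 colors suffice: color a → {1, 3}; color b → {2, 4, 5, 6, 7, 8, 9}. Each edge has distinct colors on its endpoints.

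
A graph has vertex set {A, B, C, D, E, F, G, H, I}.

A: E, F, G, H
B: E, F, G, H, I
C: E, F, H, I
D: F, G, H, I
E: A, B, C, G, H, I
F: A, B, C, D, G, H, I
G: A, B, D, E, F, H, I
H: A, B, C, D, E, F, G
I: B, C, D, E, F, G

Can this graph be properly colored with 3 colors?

D, F, G, I are pairwise adjacent (a clique of size 4), so at least 4 colors are needed.
So 3 colors are not enough.

No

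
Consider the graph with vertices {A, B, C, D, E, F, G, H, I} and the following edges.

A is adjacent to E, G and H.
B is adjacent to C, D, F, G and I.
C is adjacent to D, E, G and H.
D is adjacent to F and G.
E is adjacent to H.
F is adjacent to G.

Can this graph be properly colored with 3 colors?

B, C, D, G are pairwise adjacent (a clique of size 4), so at least 4 colors are needed.
So 3 colors are not enough.

No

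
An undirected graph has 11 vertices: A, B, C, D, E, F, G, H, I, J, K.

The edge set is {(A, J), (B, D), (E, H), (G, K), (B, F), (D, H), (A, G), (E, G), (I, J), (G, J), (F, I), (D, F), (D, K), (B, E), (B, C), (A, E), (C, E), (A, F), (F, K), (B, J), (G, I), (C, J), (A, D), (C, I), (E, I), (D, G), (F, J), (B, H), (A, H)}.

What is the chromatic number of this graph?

C, E, I form a triangle, so at least 3 colors are needed.
3 colors suffice: color 1 → {D, E, J}; color 2 → {A, B, I, K}; color 3 → {C, F, G, H}. Every edge joins two different colors.

3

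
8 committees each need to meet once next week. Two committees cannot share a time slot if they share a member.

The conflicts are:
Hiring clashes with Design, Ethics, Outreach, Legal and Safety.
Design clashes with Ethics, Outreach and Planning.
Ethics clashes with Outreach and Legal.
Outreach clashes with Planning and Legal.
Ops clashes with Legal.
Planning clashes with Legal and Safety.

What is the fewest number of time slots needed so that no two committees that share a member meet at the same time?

Hiring, Ethics, Outreach, Legal pairwise conflict, so at least 4 time slots are needed.
4 time slots suffice: time slot 1 → {Hiring, Ops, Planning}; time slot 2 → {Design, Legal, Safety}; time slot 3 → {Outreach}; time slot 4 → {Ethics}. No two conflicting committees share a time slot.

4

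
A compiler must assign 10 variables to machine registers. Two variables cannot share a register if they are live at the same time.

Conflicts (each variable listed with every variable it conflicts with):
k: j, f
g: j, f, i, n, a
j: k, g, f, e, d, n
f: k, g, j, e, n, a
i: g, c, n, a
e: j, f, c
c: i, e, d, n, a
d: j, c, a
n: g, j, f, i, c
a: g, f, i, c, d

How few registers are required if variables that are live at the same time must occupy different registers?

4

g, j, f, n are mutually in conflict, so at least 4 registers are needed.
A valid assignment using 4 registers: k=3, g=3, j=2, f=1, i=1, e=4, c=3, d=1, n=4, a=2. Each listed conflict is separated.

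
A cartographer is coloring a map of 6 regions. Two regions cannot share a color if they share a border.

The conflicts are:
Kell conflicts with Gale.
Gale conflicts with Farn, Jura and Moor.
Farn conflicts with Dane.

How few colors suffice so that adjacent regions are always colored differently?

2

Gale and Farn conflict, so at least 2 colors are needed.
2 colors suffice: color 1 → {Gale, Dane}; color 2 → {Kell, Farn, Jura, Moor}. Each listed conflict is separated.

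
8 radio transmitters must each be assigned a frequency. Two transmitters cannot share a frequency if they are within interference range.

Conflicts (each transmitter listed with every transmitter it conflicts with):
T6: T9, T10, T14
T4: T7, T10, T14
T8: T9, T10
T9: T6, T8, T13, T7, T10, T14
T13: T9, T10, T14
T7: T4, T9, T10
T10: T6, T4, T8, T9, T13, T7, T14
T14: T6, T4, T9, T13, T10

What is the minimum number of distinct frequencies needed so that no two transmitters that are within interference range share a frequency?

T9, T13, T10, T14 all conflict with each other, so at least 4 frequencies are needed.
4 frequencies suffice: frequency 1 → {T10}; frequency 2 → {T4, T9}; frequency 3 → {T8, T7, T14}; frequency 4 → {T6, T13}. No two conflicting transmitters share a frequency.

4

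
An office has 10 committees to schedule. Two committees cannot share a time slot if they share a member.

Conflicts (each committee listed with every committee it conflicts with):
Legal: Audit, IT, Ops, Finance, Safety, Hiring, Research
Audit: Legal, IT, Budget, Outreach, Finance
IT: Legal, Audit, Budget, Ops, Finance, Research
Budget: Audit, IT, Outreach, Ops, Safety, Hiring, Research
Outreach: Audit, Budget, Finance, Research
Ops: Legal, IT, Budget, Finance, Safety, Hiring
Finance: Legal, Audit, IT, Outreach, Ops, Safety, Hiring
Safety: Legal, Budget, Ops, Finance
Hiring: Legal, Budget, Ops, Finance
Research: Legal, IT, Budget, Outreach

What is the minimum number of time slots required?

4

Legal, Audit, IT, Finance are mutually in conflict, so at least 4 time slots are needed.
4 time slots suffice: time slot 1 → {Legal, Budget}; time slot 2 → {Finance, Research}; time slot 3 → {Audit, Ops}; time slot 4 → {IT, Outreach, Safety, Hiring}. Every pair that conflicts lands in different time slots.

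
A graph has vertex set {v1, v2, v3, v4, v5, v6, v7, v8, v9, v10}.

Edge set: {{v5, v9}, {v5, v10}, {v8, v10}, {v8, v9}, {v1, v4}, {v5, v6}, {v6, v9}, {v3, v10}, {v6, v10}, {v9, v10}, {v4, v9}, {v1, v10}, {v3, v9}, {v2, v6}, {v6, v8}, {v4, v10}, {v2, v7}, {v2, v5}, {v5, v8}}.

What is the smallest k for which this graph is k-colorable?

5

v5, v6, v8, v9, v10 are mutually adjacent (a clique of size 5), so at least 5 colors are needed.
5 colors suffice: color red → {v2, v10}; color blue → {v1, v7, v9}; color green → {v3, v4, v6}; color yellow → {v5}; color purple → {v8}. Every edge joins two different colors.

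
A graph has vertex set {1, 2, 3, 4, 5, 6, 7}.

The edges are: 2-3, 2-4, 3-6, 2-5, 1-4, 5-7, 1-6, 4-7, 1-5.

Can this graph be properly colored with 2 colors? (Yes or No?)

The cycle 3-2-5-1-6-3 has odd length 5, so it cannot be 2-colored; at least 3 colors are needed.
So 2 colors are not enough.

No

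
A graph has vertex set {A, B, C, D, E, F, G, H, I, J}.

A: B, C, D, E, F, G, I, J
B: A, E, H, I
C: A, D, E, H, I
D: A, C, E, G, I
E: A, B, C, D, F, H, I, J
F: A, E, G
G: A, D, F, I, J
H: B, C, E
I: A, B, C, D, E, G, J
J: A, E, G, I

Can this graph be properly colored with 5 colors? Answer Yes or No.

Yes

The chromatic number is 5. A, C, D, E, I are mutually adjacent (a clique of size 5), so at least 5 colors are needed.
5 colors suffice: color red → {E, G}; color blue → {A, H}; color green → {F, I}; color yellow → {B, D, J}; color purple → {C}.
That is already a proper 5-coloring.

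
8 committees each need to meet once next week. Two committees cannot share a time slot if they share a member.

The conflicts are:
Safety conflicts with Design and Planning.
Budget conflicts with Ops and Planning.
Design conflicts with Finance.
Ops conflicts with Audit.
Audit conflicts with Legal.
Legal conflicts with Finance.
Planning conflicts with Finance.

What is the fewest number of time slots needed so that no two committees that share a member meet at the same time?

Audit and Legal conflict, so at least 2 time slots are needed.
2 time slots suffice: time slot 1 → {Design, Ops, Legal, Planning}; time slot 2 → {Safety, Budget, Audit, Finance}. No two conflicting committees share a time slot.

2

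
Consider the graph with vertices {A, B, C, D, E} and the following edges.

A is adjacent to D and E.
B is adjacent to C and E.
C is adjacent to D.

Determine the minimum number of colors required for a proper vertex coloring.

3

The cycle C-B-E-A-D-C has odd length 5, so it cannot be 2-colored; at least 3 colors are needed.
A valid assignment using 3 colors: A=2, B=2, C=1, D=3, E=1. No two adjacent vertices share a color.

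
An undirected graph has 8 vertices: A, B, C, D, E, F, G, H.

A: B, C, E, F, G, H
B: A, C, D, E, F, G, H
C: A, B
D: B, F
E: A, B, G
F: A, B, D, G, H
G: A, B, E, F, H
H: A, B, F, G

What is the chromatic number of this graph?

A, B, F, G, H form a clique, so at least 5 colors are needed.
5 colors suffice: A=2, B=1, C=3, D=2, E=4, F=4, G=3, H=5. Every edge joins two different colors.

5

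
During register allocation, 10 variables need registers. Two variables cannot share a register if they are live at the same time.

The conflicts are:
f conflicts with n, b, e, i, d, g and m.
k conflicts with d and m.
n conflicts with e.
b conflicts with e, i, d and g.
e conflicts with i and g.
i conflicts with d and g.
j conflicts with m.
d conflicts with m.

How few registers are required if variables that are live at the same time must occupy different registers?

f, b, e, i, g all conflict with each other, so at least 5 registers are needed.
5 registers suffice: register 1 → {f, k, j}; register 2 → {e, d}; register 3 → {n, b, m}; register 4 → {i}; register 5 → {g}. Every pair that conflicts lands in different registers.

5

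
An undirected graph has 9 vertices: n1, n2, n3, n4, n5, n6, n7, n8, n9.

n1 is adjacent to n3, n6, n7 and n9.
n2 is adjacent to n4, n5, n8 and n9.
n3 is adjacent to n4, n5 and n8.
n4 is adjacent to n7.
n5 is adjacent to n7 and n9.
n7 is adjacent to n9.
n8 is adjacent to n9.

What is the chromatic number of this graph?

n1, n7, n9 are pairwise adjacent, so at least 3 colors are needed.
3 colors suffice: color 1 → {n3, n6, n9}; color 2 → {n2, n7}; color 3 → {n1, n4, n5, n8}. No two adjacent vertices share a color.

3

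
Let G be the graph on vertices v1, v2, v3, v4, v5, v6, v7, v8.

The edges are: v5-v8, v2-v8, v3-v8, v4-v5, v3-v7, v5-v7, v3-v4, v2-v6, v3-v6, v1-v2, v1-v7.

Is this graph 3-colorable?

The chromatic number is 3. The cycle v1-v7-v5-v8-v2-v1 has odd length 5, so it cannot be 2-colored; at least 3 colors are needed.
One proper 3-coloring: v1=green, v2=red, v3=red, v4=blue, v5=red, v6=blue, v7=blue, v8=blue.
That is already a proper 3-coloring.

Yes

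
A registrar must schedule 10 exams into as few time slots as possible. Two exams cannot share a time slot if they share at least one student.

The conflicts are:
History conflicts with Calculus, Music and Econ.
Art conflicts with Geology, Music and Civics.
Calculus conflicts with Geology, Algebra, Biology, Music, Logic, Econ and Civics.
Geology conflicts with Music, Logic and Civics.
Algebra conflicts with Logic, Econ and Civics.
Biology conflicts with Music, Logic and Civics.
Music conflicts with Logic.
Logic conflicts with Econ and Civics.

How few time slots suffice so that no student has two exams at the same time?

Calculus, Algebra, Logic, Econ pairwise conflict, so at least 4 time slots are needed.
Using 4 time slots: History=2, Art=1, Calculus=1, Geology=4, Algebra=4, Biology=4, Music=3, Logic=2, Econ=3, Civics=3. Every pair that conflicts lands in different time slots.

4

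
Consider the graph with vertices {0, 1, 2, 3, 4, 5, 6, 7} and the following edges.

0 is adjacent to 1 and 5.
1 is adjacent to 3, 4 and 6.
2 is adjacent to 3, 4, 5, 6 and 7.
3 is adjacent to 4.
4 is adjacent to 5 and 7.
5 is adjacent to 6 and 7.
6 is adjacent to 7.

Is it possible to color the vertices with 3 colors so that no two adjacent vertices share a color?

No

2, 4, 5, 7 are pairwise adjacent (a clique of size 4), so at least 4 colors are needed.
So 3 colors are not enough.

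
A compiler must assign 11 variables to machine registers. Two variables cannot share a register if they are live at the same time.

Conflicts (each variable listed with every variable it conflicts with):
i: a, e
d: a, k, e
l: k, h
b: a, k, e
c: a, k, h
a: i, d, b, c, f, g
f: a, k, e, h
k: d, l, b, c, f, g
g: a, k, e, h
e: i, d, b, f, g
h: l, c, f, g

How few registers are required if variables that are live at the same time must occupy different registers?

d and e conflict, so at least 2 registers are needed.
2 registers suffice: i=2, d=2, l=2, b=2, c=2, a=1, f=2, k=1, g=2, e=1, h=1. Each listed conflict is separated.

2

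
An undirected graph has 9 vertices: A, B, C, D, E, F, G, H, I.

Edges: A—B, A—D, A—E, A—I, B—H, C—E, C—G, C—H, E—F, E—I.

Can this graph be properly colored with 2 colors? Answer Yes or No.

No

A, E, I are pairwise adjacent, so at least 3 colors are needed.
So 2 colors are not enough.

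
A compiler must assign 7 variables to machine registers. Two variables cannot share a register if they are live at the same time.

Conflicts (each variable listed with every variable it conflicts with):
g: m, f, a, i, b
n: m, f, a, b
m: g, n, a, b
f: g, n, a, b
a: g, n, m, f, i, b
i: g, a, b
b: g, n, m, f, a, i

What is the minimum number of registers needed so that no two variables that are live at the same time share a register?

g, a, i, b are mutually in conflict, so at least 4 registers are needed.
4 registers suffice: register 1 → {a}; register 2 → {b}; register 3 → {g, n}; register 4 → {m, f, i}. Each listed conflict is separated.

4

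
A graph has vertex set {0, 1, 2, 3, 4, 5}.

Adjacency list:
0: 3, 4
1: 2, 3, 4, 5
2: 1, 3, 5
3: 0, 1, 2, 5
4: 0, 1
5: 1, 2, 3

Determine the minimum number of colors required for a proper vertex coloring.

1, 2, 3, 5 are pairwise adjacent (a clique of size 4), so at least 4 colors are needed.
4 colors suffice: color a → {3, 4}; color b → {0, 1}; color c → {2}; color d → {5}. Each edge has distinct colors on its endpoints.

4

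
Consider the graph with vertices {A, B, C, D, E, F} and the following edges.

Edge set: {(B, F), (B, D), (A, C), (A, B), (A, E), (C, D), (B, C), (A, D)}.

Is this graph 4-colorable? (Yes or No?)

Yes

The chromatic number is 4. A, B, C, D form a clique, so at least 4 colors are needed.
4 colors suffice: color 1 → {A, F}; color 2 → {B, E}; color 3 → {C}; color 4 → {D}.
That is already a proper 4-coloring.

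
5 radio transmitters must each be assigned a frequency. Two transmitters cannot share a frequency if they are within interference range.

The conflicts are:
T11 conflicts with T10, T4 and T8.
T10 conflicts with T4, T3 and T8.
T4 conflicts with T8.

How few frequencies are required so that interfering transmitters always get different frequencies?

4

T11, T10, T4, T8 are mutually in conflict, so at least 4 frequencies are needed.
A valid assignment using 4 frequencies: T11=2, T10=1, T4=3, T3=2, T8=4. Every pair that conflicts lands in different frequencies.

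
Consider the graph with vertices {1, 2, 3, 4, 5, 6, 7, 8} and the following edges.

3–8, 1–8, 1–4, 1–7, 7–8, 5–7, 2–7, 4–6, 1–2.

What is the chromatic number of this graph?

1, 7, 8 are mutually adjacent, so at least 3 colors are needed.
3 colors suffice: 1=red, 2=green, 3=red, 4=blue, 5=red, 6=red, 7=blue, 8=green. Each edge has distinct colors on its endpoints.

3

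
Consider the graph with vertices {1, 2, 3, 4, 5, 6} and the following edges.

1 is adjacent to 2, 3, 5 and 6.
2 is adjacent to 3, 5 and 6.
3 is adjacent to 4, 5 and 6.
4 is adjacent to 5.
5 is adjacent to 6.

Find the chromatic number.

1, 2, 3, 5, 6 are pairwise adjacent (a clique of size 5), so at least 5 colors are needed.
5 colors suffice: color a → {3}; color b → {5}; color c → {2, 4}; color d → {1}; color e → {6}. No two adjacent vertices share a color.

5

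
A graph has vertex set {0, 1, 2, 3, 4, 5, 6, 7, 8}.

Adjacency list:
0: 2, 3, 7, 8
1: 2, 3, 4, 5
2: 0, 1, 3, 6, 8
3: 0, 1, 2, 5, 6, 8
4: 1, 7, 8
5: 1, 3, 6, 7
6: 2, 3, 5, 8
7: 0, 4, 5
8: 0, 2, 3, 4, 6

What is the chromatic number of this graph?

2, 3, 6, 8 are pairwise adjacent (a clique of size 4), so at least 4 colors are needed.
A valid assignment using 4 colors: 0=yellow, 1=green, 2=blue, 3=red, 4=red, 5=blue, 6=yellow, 7=green, 8=green. Every edge joins two different colors.

4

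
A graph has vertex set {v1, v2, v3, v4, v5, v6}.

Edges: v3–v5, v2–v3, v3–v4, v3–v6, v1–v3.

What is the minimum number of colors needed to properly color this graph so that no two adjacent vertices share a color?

2

v2 and v3 are adjacent, so at least 2 colors are needed.
2 colors suffice: color 1 → {v3}; color 2 → {v1, v2, v4, v5, v6}. No two adjacent vertices share a color.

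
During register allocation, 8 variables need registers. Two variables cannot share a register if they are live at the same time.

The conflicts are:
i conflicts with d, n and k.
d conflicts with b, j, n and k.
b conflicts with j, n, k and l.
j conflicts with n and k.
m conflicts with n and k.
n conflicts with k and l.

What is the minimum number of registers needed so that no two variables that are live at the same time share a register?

d, b, j, n, k are mutually in conflict, so at least 5 registers are needed.
5 registers suffice: i=4, d=3, b=4, j=5, m=3, n=1, k=2, l=2. No two conflicting variables share a register.

5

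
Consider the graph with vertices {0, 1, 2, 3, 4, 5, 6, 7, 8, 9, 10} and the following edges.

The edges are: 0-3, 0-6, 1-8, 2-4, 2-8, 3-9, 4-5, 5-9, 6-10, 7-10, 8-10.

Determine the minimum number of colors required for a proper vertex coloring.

3

The cycle 8-2-4-5-9-3-0-6-10-8 has odd length 9, so it cannot be 2-colored; at least 3 colors are needed.
3 colors suffice: 0=c, 1=b, 2=b, 3=b, 4=a, 5=b, 6=a, 7=a, 8=a, 9=a, 10=b. Every edge joins two different colors.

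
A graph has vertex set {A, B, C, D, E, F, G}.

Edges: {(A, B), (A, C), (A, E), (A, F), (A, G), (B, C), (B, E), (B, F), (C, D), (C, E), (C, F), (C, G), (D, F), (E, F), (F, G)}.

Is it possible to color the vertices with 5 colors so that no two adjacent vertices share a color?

The chromatic number is 5. A, B, C, E, F form a clique, so at least 5 colors are needed.
5 colors suffice: color 1 → {C}; color 2 → {F}; color 3 → {A, D}; color 4 → {B, G}; color 5 → {E}.
That is already a proper 5-coloring.

Yes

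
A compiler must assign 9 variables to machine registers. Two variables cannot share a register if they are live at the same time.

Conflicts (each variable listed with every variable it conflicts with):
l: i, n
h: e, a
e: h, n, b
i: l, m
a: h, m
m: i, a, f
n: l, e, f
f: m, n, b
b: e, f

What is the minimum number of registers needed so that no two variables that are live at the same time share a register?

The cycle l-i-m-f-n-l has odd length 5, so it cannot be 2-colored; at least 3 registers are needed.
3 registers suffice: l=1, h=3, e=1, i=2, a=2, m=1, n=3, f=2, b=3. Every pair that conflicts lands in different registers.

3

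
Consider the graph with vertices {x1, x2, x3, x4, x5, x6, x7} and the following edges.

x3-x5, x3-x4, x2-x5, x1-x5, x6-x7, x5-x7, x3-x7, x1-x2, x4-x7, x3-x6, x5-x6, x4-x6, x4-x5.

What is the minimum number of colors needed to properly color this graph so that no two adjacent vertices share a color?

5

x3, x4, x5, x6, x7 are mutually adjacent (a clique of size 5), so at least 5 colors are needed.
5 colors suffice: color red → {x5}; color blue → {x1, x3}; color green → {x2, x6}; color yellow → {x4}; color purple → {x7}. Every edge joins two different colors.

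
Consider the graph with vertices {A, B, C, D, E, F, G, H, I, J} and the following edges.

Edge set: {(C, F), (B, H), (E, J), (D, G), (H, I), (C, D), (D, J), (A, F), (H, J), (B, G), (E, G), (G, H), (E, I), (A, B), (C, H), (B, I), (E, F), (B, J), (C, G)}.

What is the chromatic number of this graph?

3

C, D, G are mutually adjacent, so at least 3 colors are needed.
3 colors suffice: color 1 → {F, G, I, J}; color 2 → {A, D, E, H}; color 3 → {B, C}. Every edge joins two different colors.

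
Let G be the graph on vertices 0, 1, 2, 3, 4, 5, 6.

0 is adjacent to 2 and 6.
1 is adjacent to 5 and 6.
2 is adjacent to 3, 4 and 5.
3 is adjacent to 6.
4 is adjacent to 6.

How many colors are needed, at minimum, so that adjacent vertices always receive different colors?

The cycle 5-2-3-6-1-5 has odd length 5, so it cannot be 2-colored; at least 3 colors are needed.
3 colors suffice: color a → {2, 6}; color b → {0, 3, 4, 5}; color c → {1}. Every edge joins two different colors.

3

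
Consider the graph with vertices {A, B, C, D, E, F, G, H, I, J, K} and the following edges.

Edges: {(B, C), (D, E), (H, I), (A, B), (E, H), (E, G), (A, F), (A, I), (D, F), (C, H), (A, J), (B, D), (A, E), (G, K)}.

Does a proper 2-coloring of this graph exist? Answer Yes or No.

No

The cycle B-D-E-H-C-B has odd length 5, so it cannot be 2-colored; at least 3 colors are needed.
So 2 colors are not enough.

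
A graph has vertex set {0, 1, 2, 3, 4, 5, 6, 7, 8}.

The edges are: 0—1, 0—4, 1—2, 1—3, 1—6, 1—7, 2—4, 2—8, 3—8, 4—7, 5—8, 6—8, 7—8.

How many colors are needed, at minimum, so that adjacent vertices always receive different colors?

4 and 7 are adjacent, so at least 2 colors are needed.
2 colors suffice: color a → {1, 4, 8}; color b → {0, 2, 3, 5, 6, 7}. No two adjacent vertices share a color.

2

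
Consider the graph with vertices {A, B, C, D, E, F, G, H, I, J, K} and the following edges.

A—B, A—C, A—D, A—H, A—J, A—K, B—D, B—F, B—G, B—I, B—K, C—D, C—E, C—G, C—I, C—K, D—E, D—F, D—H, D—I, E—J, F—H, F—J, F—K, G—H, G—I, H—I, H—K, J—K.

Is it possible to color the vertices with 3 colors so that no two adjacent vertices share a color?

Yes

The chromatic number is 3. B, G, I are pairwise adjacent, so at least 3 colors are needed.
3 colors suffice: A=3, B=2, C=2, D=1, E=3, F=3, G=1, H=2, I=3, J=2, K=1.
That is already a proper 3-coloring.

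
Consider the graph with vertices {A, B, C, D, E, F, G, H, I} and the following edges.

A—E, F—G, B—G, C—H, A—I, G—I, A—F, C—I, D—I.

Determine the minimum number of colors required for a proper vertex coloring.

2

D and I are adjacent, so at least 2 colors are needed.
2 colors suffice: color red → {B, E, F, H, I}; color blue → {A, C, D, G}. Each edge has distinct colors on its endpoints.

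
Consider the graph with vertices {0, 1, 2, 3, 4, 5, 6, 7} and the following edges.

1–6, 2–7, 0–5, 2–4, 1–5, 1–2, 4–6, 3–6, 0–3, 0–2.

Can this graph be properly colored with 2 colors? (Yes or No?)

No

The cycle 6-1-2-0-3-6 has odd length 5, so it cannot be 2-colored; at least 3 colors are needed.
So 2 colors are not enough.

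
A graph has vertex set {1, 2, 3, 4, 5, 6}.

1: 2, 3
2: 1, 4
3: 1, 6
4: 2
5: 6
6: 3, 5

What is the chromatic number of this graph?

2

1 and 3 are adjacent, so at least 2 colors are needed.
One proper 2-coloring: 1=a, 2=b, 3=b, 4=a, 5=b, 6=a. Every edge joins two different colors.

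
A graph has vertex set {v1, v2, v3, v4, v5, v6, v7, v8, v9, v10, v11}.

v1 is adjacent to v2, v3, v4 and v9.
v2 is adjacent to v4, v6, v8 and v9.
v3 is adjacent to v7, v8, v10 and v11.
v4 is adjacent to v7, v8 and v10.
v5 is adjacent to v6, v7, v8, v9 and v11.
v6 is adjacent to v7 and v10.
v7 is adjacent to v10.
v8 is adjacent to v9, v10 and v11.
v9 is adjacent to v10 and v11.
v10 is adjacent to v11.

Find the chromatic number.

4

v8, v9, v10, v11 are mutually adjacent (a clique of size 4), so at least 4 colors are needed.
One proper 4-coloring: v1=B, v2=R, v3=G, v4=G, v5=R, v6=G, v7=B, v8=B, v9=G, v10=R, v11=Y. No two adjacent vertices share a color.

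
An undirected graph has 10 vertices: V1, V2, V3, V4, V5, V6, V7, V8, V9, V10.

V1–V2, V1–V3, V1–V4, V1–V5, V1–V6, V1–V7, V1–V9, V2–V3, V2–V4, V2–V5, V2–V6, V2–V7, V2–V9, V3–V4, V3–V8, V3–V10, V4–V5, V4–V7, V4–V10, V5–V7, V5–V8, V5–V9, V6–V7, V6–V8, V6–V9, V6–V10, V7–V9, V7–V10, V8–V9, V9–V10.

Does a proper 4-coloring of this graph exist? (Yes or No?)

No

V1, V2, V4, V5, V7 are pairwise adjacent (a clique of size 5), so at least 5 colors are needed.
So 4 colors are not enough.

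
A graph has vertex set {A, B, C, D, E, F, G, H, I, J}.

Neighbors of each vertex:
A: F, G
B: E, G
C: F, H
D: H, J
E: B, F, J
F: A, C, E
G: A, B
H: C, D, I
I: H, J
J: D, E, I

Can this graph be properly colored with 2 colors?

The cycle B-E-F-A-G-B has odd length 5, so it cannot be 2-colored; at least 3 colors are needed.
So 2 colors are not enough.

No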